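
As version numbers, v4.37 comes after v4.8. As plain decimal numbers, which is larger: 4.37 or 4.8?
4.8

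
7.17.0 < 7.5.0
False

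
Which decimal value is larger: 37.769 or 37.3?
37.769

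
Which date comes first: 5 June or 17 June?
5 June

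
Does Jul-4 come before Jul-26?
Yes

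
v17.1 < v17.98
True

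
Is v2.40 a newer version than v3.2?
No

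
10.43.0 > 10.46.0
False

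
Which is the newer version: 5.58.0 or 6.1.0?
6.1.0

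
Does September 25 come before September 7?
No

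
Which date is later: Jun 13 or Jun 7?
Jun 13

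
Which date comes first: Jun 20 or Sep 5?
Jun 20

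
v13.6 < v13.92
True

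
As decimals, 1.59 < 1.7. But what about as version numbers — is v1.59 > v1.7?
True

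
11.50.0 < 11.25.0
False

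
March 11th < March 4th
False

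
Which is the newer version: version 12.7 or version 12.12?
version 12.12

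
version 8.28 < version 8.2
False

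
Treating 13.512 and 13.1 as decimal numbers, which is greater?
13.512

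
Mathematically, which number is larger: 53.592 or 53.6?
53.6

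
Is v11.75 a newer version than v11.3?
Yes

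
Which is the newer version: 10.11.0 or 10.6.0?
10.11.0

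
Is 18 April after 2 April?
Yes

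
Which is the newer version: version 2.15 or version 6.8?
version 6.8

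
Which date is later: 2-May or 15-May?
15-May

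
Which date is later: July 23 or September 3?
September 3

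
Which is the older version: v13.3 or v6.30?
v6.30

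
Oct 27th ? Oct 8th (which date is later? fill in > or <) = >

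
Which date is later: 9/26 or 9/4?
9/26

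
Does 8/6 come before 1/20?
No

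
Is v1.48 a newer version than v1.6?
Yes. Version numbers are compared segment by segment as integers, not as decimals: minor version 48 > 6, so v1.48 > v1.6 (even though the decimal 1.48 < 1.6).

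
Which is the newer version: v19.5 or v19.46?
v19.46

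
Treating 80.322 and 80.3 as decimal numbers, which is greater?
80.322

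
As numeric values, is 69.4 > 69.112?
True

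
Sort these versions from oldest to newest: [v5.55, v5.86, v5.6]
[v5.6, v5.55, v5.86]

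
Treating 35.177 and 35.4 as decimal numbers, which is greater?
35.4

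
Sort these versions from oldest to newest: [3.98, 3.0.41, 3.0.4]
[3.0.4, 3.0.41, 3.98]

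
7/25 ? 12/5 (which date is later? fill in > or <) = <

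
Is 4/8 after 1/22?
Yes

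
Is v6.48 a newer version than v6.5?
Yes. Version numbers are compared segment by segment as integers, not as decimals: minor version 48 > 5, so v6.48 > v6.5 (even though the decimal 6.48 < 6.5).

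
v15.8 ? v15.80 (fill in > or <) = <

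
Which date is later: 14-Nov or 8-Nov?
14-Nov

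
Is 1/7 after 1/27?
No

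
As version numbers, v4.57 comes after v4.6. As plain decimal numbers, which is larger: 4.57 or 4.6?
4.6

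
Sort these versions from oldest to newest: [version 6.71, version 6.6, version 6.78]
[version 6.6, version 6.71, version 6.78]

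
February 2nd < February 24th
True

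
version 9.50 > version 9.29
True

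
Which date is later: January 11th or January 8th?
January 11th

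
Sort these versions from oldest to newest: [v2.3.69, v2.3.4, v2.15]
[v2.3.4, v2.3.69, v2.15]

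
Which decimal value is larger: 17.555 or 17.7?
17.7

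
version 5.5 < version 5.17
True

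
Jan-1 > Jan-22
False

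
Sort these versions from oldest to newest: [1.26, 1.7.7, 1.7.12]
[1.7.7, 1.7.12, 1.26]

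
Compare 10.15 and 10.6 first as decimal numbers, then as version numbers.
As decimals: 10.15 < 10.6. As versions: v10.15 > v10.6 (minor version 15 > 6).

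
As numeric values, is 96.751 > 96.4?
True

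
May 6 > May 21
False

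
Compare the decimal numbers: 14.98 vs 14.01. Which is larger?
14.98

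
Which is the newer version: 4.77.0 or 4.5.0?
4.77.0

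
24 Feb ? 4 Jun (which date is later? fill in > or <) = <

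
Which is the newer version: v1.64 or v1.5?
v1.64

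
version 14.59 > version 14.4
True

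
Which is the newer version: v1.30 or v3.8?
v3.8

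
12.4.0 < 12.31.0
True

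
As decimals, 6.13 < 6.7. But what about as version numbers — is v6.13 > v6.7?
True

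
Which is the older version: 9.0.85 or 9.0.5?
9.0.5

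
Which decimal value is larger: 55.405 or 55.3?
55.405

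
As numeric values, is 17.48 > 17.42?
True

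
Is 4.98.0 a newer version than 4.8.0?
Yes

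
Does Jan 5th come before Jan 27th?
Yes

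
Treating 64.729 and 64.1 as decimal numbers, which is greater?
64.729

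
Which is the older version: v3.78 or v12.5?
v3.78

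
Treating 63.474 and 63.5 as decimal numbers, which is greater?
63.5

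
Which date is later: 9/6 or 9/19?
9/19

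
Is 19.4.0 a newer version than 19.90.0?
No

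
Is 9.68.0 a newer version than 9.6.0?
Yes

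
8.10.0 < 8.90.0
True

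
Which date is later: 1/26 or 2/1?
2/1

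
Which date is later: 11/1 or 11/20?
11/20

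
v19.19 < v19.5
False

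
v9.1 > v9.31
False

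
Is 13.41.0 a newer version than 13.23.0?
Yes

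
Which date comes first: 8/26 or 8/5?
8/5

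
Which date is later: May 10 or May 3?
May 10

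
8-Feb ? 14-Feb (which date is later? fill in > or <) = <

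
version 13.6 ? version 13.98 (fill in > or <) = <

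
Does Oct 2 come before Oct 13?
Yes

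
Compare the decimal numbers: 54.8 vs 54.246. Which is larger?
54.8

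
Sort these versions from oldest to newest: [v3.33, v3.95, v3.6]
[v3.6, v3.33, v3.95]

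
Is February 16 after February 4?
Yes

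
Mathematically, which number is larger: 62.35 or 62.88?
62.88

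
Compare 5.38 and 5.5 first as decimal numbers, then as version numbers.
As decimals: 5.38 < 5.5. As versions: v5.38 > v5.5 (minor version 38 > 5).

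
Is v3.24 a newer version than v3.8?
Yes. Version numbers are compared segment by segment as integers, not as decimals: minor version 24 > 8, so v3.24 > v3.8 (even though the decimal 3.24 < 3.8).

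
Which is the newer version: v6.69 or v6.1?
v6.69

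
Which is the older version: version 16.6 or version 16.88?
version 16.6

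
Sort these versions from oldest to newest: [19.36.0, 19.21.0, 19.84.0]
[19.21.0, 19.36.0, 19.84.0]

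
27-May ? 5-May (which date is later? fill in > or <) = >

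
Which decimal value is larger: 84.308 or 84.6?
84.6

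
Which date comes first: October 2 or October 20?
October 2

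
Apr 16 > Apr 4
True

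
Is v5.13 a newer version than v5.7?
Yes. Version numbers are compared segment by segment as integers, not as decimals: minor version 13 > 7, so v5.13 > v5.7 (even though the decimal 5.13 < 5.7).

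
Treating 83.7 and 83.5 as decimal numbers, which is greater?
83.7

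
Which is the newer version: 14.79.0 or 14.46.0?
14.79.0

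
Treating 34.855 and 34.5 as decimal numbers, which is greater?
34.855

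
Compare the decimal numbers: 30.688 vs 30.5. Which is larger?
30.688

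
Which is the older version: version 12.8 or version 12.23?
version 12.8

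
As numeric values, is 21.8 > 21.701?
True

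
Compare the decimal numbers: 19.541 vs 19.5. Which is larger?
19.541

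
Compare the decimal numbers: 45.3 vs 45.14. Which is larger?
45.3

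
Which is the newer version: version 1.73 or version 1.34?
version 1.73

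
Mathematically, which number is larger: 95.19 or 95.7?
95.7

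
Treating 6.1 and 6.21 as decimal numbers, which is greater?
6.21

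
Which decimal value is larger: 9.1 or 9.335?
9.335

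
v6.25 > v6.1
True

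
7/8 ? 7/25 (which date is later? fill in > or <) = <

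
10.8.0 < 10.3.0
False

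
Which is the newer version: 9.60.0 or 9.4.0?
9.60.0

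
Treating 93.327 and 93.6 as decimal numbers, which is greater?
93.6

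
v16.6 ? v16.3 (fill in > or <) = >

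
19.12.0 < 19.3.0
False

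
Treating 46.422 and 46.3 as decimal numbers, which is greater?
46.422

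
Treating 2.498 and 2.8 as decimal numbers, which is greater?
2.8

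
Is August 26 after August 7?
Yes. Day 26 comes after day 7 in August — this is a date comparison, not a decimal one (the decimal 8.26 would be smaller than 8.7).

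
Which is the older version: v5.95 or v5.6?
v5.6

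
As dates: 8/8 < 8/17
True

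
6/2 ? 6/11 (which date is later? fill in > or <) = <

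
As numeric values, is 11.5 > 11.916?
False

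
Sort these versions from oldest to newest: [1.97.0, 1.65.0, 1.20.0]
[1.20.0, 1.65.0, 1.97.0]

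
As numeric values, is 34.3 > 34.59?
False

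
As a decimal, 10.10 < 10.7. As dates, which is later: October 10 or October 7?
October 10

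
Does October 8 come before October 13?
Yes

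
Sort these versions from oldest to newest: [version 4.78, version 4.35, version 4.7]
[version 4.7, version 4.35, version 4.78]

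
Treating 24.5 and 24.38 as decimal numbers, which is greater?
24.5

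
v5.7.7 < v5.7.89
True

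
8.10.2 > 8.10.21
False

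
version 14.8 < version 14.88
True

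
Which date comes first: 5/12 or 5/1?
5/1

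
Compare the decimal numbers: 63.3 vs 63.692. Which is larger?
63.692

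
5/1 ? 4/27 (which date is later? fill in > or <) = >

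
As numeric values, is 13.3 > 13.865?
False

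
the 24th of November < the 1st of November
False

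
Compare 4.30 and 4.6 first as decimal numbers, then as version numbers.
As decimals: 4.30 < 4.6. As versions: v4.30 > v4.6 (minor version 30 > 6).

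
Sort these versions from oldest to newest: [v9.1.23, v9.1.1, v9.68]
[v9.1.1, v9.1.23, v9.68]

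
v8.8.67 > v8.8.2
True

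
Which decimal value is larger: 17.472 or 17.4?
17.472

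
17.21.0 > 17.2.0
True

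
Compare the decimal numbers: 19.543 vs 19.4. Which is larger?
19.543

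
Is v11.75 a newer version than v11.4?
Yes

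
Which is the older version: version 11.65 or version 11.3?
version 11.3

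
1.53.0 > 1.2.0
True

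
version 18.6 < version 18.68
True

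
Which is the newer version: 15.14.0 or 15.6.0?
15.14.0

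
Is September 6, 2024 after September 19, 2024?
No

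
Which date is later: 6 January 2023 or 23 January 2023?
23 January 2023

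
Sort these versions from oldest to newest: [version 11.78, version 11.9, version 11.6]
[version 11.6, version 11.9, version 11.78]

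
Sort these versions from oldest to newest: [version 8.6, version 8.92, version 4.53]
[version 4.53, version 8.6, version 8.92]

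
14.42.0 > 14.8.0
True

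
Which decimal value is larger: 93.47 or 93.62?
93.62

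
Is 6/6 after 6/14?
No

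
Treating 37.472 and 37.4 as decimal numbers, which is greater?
37.472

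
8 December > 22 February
True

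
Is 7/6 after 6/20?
Yes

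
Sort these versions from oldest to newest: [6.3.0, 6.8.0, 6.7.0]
[6.3.0, 6.7.0, 6.8.0]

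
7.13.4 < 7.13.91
True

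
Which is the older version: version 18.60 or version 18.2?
version 18.2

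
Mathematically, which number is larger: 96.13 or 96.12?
96.13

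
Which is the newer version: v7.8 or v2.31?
v7.8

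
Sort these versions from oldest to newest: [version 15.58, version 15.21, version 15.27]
[version 15.21, version 15.27, version 15.58]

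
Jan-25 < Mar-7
True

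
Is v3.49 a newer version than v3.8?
Yes. Version numbers are compared segment by segment as integers, not as decimals: minor version 49 > 8, so v3.49 > v3.8 (even though the decimal 3.49 < 3.8).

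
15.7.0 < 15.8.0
True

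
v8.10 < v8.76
True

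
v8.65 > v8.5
True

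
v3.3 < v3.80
True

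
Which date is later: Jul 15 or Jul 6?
Jul 15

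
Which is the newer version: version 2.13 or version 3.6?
version 3.6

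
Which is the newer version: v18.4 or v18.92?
v18.92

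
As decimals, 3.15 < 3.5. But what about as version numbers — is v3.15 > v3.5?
True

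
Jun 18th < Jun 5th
False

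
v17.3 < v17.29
True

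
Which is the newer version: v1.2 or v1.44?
v1.44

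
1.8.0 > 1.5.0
True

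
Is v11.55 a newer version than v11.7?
Yes. Version numbers are compared segment by segment as integers, not as decimals: minor version 55 > 7, so v11.55 > v11.7 (even though the decimal 11.55 < 11.7).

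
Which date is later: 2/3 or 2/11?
2/11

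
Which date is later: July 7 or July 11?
July 11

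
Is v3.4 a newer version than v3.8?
No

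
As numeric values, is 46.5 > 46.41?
True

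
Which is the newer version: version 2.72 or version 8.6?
version 8.6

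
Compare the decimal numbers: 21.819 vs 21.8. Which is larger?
21.819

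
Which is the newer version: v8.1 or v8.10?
v8.10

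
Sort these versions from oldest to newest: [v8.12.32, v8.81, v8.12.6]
[v8.12.6, v8.12.32, v8.81]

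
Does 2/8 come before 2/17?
Yes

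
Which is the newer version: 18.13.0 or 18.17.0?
18.17.0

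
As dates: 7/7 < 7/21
True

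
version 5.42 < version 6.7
True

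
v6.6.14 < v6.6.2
False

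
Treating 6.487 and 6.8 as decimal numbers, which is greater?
6.8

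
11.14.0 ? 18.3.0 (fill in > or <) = <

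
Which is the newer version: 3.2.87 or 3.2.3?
3.2.87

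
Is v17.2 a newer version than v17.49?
No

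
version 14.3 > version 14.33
False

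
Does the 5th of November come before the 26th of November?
Yes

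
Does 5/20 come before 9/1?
Yes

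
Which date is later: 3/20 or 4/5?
4/5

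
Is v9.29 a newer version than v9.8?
Yes. Version numbers are compared segment by segment as integers, not as decimals: minor version 29 > 8, so v9.29 > v9.8 (even though the decimal 9.29 < 9.8).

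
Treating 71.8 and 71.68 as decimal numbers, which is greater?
71.8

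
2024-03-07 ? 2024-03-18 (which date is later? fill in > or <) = <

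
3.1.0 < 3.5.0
True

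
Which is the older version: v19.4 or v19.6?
v19.4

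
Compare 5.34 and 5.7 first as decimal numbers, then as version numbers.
As decimals: 5.34 < 5.7. As versions: v5.34 > v5.7 (minor version 34 > 7).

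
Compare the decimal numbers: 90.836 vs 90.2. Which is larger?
90.836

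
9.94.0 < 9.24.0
False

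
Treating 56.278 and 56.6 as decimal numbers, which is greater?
56.6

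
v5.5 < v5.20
True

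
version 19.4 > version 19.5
False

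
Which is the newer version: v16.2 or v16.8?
v16.8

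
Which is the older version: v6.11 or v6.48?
v6.11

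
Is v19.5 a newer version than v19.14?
No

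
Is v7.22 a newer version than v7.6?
Yes. Version numbers are compared segment by segment as integers, not as decimals: minor version 22 > 6, so v7.22 > v7.6 (even though the decimal 7.22 < 7.6).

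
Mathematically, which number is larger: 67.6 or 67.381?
67.6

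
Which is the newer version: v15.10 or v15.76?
v15.76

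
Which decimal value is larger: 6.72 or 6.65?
6.72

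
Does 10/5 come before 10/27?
Yes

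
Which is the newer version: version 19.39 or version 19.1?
version 19.39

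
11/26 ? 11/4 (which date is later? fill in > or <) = >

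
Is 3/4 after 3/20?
No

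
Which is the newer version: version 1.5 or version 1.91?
version 1.91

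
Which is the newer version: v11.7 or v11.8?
v11.8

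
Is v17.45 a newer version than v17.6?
Yes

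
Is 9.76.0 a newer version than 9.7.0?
Yes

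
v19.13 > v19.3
True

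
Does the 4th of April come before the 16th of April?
Yes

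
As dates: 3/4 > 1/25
True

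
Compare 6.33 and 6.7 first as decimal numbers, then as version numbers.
As decimals: 6.33 < 6.7. As versions: v6.33 > v6.7 (minor version 33 > 7).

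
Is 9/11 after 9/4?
Yes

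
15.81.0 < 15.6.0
False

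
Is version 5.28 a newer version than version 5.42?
No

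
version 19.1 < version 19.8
True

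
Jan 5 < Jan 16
True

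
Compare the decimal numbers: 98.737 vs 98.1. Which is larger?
98.737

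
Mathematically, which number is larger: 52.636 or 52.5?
52.636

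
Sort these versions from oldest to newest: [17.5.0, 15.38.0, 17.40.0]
[15.38.0, 17.5.0, 17.40.0]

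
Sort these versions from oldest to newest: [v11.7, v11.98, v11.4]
[v11.4, v11.7, v11.98]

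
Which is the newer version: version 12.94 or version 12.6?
version 12.94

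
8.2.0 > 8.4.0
False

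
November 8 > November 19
False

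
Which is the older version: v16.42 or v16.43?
v16.42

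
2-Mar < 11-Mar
True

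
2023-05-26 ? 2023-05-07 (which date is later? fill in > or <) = >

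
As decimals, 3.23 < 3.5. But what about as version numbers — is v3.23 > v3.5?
True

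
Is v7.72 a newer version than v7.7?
Yes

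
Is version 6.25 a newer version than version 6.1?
Yes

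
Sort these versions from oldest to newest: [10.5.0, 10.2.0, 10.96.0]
[10.2.0, 10.5.0, 10.96.0]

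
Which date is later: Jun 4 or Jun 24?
Jun 24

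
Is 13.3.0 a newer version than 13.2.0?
Yes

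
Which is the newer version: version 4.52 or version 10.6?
version 10.6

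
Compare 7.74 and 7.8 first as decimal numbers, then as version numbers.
As decimals: 7.74 < 7.8. As versions: v7.74 > v7.8 (minor version 74 > 8).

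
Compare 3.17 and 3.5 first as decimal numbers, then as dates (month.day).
As decimals: 3.17 < 3.5. As dates: 3/17 is later than 3/5 (day 17 > day 5).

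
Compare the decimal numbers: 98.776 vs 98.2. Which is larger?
98.776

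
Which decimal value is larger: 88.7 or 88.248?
88.7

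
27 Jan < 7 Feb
True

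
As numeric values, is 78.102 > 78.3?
False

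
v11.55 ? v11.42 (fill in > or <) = >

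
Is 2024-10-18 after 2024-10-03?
Yes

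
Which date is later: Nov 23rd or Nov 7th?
Nov 23rd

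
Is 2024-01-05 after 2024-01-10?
No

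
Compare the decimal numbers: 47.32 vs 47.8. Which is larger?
47.8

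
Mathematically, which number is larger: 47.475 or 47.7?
47.7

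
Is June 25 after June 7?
Yes. Day 25 comes after day 7 in June — this is a date comparison, not a decimal one (the decimal 6.25 would be smaller than 6.7).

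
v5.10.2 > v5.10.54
False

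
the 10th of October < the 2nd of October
False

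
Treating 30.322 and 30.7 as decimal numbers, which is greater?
30.7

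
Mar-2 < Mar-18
True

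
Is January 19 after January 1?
Yes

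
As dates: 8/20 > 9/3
False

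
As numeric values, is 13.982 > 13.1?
True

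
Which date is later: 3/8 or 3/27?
3/27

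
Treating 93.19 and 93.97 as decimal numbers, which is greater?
93.97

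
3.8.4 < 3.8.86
True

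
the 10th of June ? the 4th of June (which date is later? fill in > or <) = >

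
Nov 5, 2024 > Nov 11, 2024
False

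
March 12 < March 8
False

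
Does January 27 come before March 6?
Yes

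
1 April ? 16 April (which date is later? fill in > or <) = <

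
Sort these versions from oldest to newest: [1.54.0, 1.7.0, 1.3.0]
[1.3.0, 1.7.0, 1.54.0]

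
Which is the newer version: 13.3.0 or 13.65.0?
13.65.0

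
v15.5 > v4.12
True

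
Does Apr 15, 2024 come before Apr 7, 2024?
No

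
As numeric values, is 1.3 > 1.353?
False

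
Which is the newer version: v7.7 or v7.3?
v7.7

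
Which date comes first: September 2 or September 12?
September 2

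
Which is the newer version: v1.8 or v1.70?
v1.70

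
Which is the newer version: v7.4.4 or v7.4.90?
v7.4.90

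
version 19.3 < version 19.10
True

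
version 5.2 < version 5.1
False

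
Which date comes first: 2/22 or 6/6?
2/22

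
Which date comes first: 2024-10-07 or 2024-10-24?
2024-10-07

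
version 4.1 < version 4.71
True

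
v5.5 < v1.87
False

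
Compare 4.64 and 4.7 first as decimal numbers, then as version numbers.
As decimals: 4.64 < 4.7. As versions: v4.64 > v4.7 (minor version 64 > 7).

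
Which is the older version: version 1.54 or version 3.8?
version 1.54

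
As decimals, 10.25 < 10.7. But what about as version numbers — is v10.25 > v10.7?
True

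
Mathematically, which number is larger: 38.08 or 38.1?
38.1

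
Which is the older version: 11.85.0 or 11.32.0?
11.32.0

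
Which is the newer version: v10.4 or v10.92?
v10.92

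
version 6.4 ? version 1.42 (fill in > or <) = >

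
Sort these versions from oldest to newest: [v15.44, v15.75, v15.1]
[v15.1, v15.44, v15.75]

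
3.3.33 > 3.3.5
True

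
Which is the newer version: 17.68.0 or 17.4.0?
17.68.0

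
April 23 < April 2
False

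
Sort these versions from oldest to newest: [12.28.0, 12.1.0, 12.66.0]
[12.1.0, 12.28.0, 12.66.0]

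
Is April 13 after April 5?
Yes. Day 13 comes after day 5 in April — this is a date comparison, not a decimal one (the decimal 4.13 would be smaller than 4.5).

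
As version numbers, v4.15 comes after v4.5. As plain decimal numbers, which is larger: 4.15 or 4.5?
4.5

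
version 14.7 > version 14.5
True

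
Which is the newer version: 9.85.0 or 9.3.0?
9.85.0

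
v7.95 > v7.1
True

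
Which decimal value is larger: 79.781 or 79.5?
79.781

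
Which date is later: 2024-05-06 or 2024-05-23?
2024-05-23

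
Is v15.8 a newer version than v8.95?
Yes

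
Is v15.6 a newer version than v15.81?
No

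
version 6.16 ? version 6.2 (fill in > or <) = >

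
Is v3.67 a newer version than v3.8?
Yes. Version numbers are compared segment by segment as integers, not as decimals: minor version 67 > 8, so v3.67 > v3.8 (even though the decimal 3.67 < 3.8).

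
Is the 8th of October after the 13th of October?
No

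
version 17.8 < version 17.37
True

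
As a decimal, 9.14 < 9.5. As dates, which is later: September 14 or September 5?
September 14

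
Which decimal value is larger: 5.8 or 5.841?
5.841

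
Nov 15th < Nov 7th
False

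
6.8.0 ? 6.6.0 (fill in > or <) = >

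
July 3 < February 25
False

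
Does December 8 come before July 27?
No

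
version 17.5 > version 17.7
False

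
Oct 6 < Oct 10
True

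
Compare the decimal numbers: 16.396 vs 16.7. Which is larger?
16.7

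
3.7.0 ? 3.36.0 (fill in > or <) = <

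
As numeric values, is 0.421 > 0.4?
True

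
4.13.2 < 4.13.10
True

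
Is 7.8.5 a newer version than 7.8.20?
No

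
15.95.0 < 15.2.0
False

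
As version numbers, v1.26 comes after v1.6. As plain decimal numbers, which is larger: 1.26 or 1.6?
1.6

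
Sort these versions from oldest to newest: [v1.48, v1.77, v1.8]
[v1.8, v1.48, v1.77]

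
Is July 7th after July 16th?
No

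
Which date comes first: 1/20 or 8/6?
1/20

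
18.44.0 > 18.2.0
True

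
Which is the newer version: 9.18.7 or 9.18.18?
9.18.18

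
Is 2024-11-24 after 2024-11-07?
Yes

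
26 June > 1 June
True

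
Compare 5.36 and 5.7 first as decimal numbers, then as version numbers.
As decimals: 5.36 < 5.7. As versions: v5.36 > v5.7 (minor version 36 > 7).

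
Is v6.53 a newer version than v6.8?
Yes. Version numbers are compared segment by segment as integers, not as decimals: minor version 53 > 8, so v6.53 > v6.8 (even though the decimal 6.53 < 6.8).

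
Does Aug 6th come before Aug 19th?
Yes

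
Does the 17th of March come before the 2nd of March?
No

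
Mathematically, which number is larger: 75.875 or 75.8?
75.875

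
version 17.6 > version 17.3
True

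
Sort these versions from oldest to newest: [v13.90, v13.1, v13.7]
[v13.1, v13.7, v13.90]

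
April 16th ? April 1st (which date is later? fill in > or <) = >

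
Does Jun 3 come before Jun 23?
Yes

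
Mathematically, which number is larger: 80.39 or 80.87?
80.87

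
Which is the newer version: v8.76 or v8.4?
v8.76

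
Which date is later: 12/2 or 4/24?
12/2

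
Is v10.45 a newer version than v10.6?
Yes. Version numbers are compared segment by segment as integers, not as decimals: minor version 45 > 6, so v10.45 > v10.6 (even though the decimal 10.45 < 10.6).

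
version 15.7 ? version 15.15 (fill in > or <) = <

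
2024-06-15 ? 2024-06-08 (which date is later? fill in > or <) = >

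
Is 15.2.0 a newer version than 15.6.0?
No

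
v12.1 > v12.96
False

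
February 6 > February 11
False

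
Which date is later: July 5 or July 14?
July 14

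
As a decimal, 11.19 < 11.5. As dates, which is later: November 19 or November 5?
November 19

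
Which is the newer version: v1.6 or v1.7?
v1.7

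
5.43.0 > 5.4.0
True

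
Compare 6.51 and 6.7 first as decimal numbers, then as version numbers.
As decimals: 6.51 < 6.7. As versions: v6.51 > v6.7 (minor version 51 > 7).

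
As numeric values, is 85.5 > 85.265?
True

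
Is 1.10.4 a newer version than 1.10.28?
No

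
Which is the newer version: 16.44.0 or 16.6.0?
16.44.0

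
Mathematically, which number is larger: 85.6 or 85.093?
85.6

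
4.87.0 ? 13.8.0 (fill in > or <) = <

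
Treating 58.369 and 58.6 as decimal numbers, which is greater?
58.6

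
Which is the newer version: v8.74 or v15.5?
v15.5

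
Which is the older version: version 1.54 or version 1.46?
version 1.46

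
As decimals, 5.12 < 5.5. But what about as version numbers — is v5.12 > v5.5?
True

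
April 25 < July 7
True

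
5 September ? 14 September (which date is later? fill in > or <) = <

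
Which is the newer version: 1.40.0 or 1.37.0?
1.40.0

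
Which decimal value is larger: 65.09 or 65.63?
65.63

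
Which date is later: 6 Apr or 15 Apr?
15 Apr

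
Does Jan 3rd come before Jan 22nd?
Yes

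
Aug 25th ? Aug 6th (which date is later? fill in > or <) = >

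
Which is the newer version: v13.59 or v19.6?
v19.6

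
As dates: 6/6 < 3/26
False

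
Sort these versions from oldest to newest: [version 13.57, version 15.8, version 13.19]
[version 13.19, version 13.57, version 15.8]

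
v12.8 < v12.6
False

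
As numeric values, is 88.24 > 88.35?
False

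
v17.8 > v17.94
False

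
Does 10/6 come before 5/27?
No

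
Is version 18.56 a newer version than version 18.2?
Yes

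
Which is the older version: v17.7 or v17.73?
v17.7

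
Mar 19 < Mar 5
False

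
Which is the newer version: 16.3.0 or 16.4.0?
16.4.0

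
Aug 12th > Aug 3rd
True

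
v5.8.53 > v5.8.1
True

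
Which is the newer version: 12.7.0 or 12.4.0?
12.7.0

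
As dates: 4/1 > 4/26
False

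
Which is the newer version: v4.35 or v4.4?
v4.35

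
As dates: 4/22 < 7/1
True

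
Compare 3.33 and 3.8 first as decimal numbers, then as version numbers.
As decimals: 3.33 < 3.8. As versions: v3.33 > v3.8 (minor version 33 > 8).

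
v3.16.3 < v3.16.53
True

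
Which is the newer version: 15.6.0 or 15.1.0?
15.6.0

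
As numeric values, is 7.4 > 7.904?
False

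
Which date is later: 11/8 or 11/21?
11/21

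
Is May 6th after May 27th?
No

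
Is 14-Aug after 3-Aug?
Yes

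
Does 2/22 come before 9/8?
Yes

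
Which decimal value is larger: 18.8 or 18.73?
18.8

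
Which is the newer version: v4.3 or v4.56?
v4.56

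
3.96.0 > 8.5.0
False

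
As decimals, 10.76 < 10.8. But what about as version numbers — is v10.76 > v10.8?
True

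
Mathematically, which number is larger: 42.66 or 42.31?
42.66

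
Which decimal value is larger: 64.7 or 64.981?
64.981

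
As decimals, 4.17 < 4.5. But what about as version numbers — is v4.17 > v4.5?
True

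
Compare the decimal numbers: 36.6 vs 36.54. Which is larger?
36.6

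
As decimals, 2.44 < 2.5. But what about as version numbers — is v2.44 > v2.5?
True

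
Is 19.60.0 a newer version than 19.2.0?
Yes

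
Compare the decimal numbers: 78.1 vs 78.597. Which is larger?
78.597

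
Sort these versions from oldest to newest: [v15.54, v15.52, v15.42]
[v15.42, v15.52, v15.54]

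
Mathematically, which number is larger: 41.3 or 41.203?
41.3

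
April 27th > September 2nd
False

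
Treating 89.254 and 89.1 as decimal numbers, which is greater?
89.254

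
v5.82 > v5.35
True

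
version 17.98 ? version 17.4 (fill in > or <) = >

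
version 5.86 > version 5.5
True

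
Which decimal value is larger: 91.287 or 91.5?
91.5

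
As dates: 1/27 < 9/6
True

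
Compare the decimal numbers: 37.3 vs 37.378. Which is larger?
37.378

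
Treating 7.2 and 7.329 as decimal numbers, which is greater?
7.329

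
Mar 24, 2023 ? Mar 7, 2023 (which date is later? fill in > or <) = >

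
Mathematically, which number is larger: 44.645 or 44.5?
44.645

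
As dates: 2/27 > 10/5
False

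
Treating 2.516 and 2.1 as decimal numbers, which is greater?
2.516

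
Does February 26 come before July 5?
Yes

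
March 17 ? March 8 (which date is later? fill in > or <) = >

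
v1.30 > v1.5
True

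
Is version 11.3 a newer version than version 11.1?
Yes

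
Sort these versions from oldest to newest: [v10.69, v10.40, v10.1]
[v10.1, v10.40, v10.69]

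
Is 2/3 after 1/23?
Yes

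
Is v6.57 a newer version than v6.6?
Yes. Version numbers are compared segment by segment as integers, not as decimals: minor version 57 > 6, so v6.57 > v6.6 (even though the decimal 6.57 < 6.6).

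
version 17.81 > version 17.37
True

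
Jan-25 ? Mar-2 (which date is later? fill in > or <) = <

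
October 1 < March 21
False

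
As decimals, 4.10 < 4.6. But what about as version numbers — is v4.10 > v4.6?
True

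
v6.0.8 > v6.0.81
False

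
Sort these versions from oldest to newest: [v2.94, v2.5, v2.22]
[v2.5, v2.22, v2.94]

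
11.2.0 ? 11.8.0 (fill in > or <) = <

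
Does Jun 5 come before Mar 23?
No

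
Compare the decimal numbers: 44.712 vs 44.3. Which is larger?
44.712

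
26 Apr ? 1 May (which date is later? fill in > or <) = <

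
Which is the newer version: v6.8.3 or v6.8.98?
v6.8.98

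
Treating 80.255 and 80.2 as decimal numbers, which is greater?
80.255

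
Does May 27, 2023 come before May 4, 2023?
No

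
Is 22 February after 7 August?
No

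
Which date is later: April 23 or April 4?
April 23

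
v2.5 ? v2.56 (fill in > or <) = <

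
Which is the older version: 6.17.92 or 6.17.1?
6.17.1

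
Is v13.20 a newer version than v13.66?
No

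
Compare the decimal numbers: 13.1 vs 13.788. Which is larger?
13.788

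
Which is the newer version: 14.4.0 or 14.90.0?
14.90.0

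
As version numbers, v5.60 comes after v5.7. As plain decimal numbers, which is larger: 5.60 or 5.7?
5.7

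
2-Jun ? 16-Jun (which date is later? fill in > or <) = <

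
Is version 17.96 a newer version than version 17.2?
Yes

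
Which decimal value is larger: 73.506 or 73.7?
73.7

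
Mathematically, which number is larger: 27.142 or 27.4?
27.4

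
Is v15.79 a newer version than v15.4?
Yes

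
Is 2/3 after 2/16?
No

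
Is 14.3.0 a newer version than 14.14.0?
No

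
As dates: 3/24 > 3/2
True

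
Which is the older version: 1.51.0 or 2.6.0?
1.51.0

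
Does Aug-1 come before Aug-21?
Yes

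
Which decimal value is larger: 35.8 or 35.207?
35.8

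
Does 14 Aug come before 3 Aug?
No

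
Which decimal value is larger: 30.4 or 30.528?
30.528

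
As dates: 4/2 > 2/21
True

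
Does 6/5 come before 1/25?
No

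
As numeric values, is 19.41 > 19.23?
True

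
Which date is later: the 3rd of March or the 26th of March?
the 26th of March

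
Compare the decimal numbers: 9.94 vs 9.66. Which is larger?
9.94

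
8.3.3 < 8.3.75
True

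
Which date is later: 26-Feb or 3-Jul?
3-Jul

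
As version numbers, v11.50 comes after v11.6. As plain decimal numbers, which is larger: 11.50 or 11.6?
11.6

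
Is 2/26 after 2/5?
Yes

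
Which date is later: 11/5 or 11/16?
11/16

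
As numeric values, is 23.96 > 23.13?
True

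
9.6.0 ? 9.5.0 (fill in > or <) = >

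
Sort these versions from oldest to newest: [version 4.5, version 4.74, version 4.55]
[version 4.5, version 4.55, version 4.74]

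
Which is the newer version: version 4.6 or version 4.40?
version 4.40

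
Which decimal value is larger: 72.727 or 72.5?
72.727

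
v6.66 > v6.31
True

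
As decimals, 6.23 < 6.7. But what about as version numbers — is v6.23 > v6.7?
True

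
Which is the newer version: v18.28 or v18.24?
v18.28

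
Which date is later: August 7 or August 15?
August 15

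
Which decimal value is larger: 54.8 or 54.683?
54.8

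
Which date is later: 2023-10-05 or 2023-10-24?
2023-10-24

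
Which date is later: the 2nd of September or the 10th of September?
the 10th of September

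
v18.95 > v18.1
True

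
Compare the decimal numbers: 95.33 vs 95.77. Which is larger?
95.77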